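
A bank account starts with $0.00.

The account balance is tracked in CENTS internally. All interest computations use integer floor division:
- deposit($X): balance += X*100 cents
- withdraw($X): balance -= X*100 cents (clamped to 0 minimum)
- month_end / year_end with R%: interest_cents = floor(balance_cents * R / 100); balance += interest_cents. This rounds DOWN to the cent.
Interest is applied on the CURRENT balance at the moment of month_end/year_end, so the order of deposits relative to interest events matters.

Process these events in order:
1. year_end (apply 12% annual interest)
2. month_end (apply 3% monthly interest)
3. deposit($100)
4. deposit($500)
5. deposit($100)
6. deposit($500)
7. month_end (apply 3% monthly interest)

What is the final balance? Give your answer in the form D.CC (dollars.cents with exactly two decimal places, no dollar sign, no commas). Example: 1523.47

After 1 (year_end (apply 12% annual interest)): balance=$0.00 total_interest=$0.00
After 2 (month_end (apply 3% monthly interest)): balance=$0.00 total_interest=$0.00
After 3 (deposit($100)): balance=$100.00 total_interest=$0.00
After 4 (deposit($500)): balance=$600.00 total_interest=$0.00
After 5 (deposit($100)): balance=$700.00 total_interest=$0.00
After 6 (deposit($500)): balance=$1200.00 total_interest=$0.00
After 7 (month_end (apply 3% monthly interest)): balance=$1236.00 total_interest=$36.00

Answer: 1236.00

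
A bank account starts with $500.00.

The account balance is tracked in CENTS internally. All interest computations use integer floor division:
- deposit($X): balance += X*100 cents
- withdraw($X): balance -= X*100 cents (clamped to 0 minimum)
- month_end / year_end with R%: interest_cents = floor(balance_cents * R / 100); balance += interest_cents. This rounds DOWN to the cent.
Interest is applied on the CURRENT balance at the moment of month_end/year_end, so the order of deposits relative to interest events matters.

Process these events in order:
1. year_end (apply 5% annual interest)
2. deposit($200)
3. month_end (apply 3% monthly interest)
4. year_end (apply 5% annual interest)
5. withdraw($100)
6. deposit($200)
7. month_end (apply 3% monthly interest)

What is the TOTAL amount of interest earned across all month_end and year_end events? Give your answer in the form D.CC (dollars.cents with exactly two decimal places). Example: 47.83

Answer: 110.60

Derivation:
After 1 (year_end (apply 5% annual interest)): balance=$525.00 total_interest=$25.00
After 2 (deposit($200)): balance=$725.00 total_interest=$25.00
After 3 (month_end (apply 3% monthly interest)): balance=$746.75 total_interest=$46.75
After 4 (year_end (apply 5% annual interest)): balance=$784.08 total_interest=$84.08
After 5 (withdraw($100)): balance=$684.08 total_interest=$84.08
After 6 (deposit($200)): balance=$884.08 total_interest=$84.08
After 7 (month_end (apply 3% monthly interest)): balance=$910.60 total_interest=$110.60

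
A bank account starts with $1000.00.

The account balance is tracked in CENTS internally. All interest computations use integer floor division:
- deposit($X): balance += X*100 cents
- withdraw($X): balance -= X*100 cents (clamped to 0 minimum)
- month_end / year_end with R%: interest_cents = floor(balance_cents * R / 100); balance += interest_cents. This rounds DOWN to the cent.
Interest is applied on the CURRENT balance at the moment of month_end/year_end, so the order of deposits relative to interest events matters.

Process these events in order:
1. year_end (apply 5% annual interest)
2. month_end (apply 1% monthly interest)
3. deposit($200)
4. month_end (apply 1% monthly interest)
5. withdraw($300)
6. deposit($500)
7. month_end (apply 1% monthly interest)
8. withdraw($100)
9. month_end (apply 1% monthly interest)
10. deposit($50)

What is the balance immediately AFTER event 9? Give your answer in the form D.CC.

Answer: 1401.70

Derivation:
After 1 (year_end (apply 5% annual interest)): balance=$1050.00 total_interest=$50.00
After 2 (month_end (apply 1% monthly interest)): balance=$1060.50 total_interest=$60.50
After 3 (deposit($200)): balance=$1260.50 total_interest=$60.50
After 4 (month_end (apply 1% monthly interest)): balance=$1273.10 total_interest=$73.10
After 5 (withdraw($300)): balance=$973.10 total_interest=$73.10
After 6 (deposit($500)): balance=$1473.10 total_interest=$73.10
After 7 (month_end (apply 1% monthly interest)): balance=$1487.83 total_interest=$87.83
After 8 (withdraw($100)): balance=$1387.83 total_interest=$87.83
After 9 (month_end (apply 1% monthly interest)): balance=$1401.70 total_interest=$101.70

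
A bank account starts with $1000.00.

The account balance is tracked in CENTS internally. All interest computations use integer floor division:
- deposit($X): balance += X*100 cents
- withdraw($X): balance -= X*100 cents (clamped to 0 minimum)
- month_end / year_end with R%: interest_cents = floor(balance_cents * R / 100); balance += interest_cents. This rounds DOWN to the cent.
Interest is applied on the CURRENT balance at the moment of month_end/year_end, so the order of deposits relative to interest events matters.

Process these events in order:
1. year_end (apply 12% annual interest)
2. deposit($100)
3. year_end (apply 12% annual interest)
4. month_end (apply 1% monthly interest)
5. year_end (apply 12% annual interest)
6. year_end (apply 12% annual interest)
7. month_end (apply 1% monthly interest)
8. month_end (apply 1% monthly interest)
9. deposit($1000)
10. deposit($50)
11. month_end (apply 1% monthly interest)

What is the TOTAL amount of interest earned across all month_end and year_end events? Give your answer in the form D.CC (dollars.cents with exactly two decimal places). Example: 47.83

After 1 (year_end (apply 12% annual interest)): balance=$1120.00 total_interest=$120.00
After 2 (deposit($100)): balance=$1220.00 total_interest=$120.00
After 3 (year_end (apply 12% annual interest)): balance=$1366.40 total_interest=$266.40
After 4 (month_end (apply 1% monthly interest)): balance=$1380.06 total_interest=$280.06
After 5 (year_end (apply 12% annual interest)): balance=$1545.66 total_interest=$445.66
After 6 (year_end (apply 12% annual interest)): balance=$1731.13 total_interest=$631.13
After 7 (month_end (apply 1% monthly interest)): balance=$1748.44 total_interest=$648.44
After 8 (month_end (apply 1% monthly interest)): balance=$1765.92 total_interest=$665.92
After 9 (deposit($1000)): balance=$2765.92 total_interest=$665.92
After 10 (deposit($50)): balance=$2815.92 total_interest=$665.92
After 11 (month_end (apply 1% monthly interest)): balance=$2844.07 total_interest=$694.07

Answer: 694.07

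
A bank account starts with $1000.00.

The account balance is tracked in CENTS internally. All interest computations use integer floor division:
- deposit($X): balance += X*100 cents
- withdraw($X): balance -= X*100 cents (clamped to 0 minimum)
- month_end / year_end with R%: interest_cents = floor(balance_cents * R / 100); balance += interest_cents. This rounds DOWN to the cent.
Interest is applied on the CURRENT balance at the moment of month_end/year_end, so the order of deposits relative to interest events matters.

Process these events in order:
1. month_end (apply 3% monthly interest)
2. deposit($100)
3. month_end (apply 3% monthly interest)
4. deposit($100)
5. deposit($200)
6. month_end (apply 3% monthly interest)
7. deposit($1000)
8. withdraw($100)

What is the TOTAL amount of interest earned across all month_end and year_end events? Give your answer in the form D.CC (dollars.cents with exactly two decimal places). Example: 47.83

After 1 (month_end (apply 3% monthly interest)): balance=$1030.00 total_interest=$30.00
After 2 (deposit($100)): balance=$1130.00 total_interest=$30.00
After 3 (month_end (apply 3% monthly interest)): balance=$1163.90 total_interest=$63.90
After 4 (deposit($100)): balance=$1263.90 total_interest=$63.90
After 5 (deposit($200)): balance=$1463.90 total_interest=$63.90
After 6 (month_end (apply 3% monthly interest)): balance=$1507.81 total_interest=$107.81
After 7 (deposit($1000)): balance=$2507.81 total_interest=$107.81
After 8 (withdraw($100)): balance=$2407.81 total_interest=$107.81

Answer: 107.81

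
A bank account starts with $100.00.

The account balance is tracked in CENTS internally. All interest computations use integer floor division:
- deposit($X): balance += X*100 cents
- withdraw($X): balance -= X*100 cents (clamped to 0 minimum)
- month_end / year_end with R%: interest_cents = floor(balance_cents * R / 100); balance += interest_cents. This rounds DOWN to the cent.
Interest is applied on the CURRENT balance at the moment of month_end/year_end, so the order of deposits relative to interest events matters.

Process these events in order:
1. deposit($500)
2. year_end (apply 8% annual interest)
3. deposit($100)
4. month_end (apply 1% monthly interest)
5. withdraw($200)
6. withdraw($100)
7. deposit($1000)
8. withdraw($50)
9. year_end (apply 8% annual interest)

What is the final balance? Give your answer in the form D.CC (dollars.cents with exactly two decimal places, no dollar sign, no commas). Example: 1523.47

Answer: 1517.91

Derivation:
After 1 (deposit($500)): balance=$600.00 total_interest=$0.00
After 2 (year_end (apply 8% annual interest)): balance=$648.00 total_interest=$48.00
After 3 (deposit($100)): balance=$748.00 total_interest=$48.00
After 4 (month_end (apply 1% monthly interest)): balance=$755.48 total_interest=$55.48
After 5 (withdraw($200)): balance=$555.48 total_interest=$55.48
After 6 (withdraw($100)): balance=$455.48 total_interest=$55.48
After 7 (deposit($1000)): balance=$1455.48 total_interest=$55.48
After 8 (withdraw($50)): balance=$1405.48 total_interest=$55.48
After 9 (year_end (apply 8% annual interest)): balance=$1517.91 total_interest=$167.91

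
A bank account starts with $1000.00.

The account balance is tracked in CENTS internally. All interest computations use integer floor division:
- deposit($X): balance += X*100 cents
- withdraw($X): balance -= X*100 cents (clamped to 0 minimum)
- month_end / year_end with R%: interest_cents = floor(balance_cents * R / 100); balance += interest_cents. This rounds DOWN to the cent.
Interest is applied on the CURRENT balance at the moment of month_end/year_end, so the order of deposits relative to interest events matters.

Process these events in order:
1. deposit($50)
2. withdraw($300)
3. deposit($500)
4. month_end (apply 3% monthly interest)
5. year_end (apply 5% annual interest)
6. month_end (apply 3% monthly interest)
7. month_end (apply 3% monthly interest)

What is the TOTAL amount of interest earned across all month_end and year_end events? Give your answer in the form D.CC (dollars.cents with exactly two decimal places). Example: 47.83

After 1 (deposit($50)): balance=$1050.00 total_interest=$0.00
After 2 (withdraw($300)): balance=$750.00 total_interest=$0.00
After 3 (deposit($500)): balance=$1250.00 total_interest=$0.00
After 4 (month_end (apply 3% monthly interest)): balance=$1287.50 total_interest=$37.50
After 5 (year_end (apply 5% annual interest)): balance=$1351.87 total_interest=$101.87
After 6 (month_end (apply 3% monthly interest)): balance=$1392.42 total_interest=$142.42
After 7 (month_end (apply 3% monthly interest)): balance=$1434.19 total_interest=$184.19

Answer: 184.19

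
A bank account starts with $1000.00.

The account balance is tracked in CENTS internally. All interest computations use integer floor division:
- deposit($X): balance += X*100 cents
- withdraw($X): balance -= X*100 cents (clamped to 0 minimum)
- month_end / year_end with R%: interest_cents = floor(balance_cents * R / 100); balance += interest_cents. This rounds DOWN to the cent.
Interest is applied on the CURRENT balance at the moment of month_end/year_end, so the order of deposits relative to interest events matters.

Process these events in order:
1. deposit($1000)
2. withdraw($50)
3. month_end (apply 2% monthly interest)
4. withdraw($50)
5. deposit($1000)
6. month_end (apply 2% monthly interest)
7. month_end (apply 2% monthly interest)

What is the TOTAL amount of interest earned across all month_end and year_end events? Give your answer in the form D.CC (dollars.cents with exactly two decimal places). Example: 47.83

Answer: 157.73

Derivation:
After 1 (deposit($1000)): balance=$2000.00 total_interest=$0.00
After 2 (withdraw($50)): balance=$1950.00 total_interest=$0.00
After 3 (month_end (apply 2% monthly interest)): balance=$1989.00 total_interest=$39.00
After 4 (withdraw($50)): balance=$1939.00 total_interest=$39.00
After 5 (deposit($1000)): balance=$2939.00 total_interest=$39.00
After 6 (month_end (apply 2% monthly interest)): balance=$2997.78 total_interest=$97.78
After 7 (month_end (apply 2% monthly interest)): balance=$3057.73 total_interest=$157.73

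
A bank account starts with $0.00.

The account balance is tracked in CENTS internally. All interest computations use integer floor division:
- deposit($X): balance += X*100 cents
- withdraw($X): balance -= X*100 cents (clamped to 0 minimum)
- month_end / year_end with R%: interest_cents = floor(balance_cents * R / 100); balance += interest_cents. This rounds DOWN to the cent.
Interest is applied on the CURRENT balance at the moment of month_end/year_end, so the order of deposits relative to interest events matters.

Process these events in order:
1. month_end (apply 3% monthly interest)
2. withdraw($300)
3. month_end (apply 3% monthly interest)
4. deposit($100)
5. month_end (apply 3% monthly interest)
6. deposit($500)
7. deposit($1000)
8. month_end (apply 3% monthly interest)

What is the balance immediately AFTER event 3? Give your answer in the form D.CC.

After 1 (month_end (apply 3% monthly interest)): balance=$0.00 total_interest=$0.00
After 2 (withdraw($300)): balance=$0.00 total_interest=$0.00
After 3 (month_end (apply 3% monthly interest)): balance=$0.00 total_interest=$0.00

Answer: 0.00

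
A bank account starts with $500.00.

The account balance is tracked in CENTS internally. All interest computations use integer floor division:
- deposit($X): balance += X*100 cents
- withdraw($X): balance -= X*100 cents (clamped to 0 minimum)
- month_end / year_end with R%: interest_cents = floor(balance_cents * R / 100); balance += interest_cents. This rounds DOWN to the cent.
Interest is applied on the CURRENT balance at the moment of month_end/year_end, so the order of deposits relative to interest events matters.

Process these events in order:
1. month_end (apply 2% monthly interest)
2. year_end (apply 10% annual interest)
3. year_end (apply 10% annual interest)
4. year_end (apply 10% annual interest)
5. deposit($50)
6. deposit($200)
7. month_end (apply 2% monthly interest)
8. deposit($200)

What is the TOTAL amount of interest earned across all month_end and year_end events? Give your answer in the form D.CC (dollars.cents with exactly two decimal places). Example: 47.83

Answer: 197.38

Derivation:
After 1 (month_end (apply 2% monthly interest)): balance=$510.00 total_interest=$10.00
After 2 (year_end (apply 10% annual interest)): balance=$561.00 total_interest=$61.00
After 3 (year_end (apply 10% annual interest)): balance=$617.10 total_interest=$117.10
After 4 (year_end (apply 10% annual interest)): balance=$678.81 total_interest=$178.81
After 5 (deposit($50)): balance=$728.81 total_interest=$178.81
After 6 (deposit($200)): balance=$928.81 total_interest=$178.81
After 7 (month_end (apply 2% monthly interest)): balance=$947.38 total_interest=$197.38
After 8 (deposit($200)): balance=$1147.38 total_interest=$197.38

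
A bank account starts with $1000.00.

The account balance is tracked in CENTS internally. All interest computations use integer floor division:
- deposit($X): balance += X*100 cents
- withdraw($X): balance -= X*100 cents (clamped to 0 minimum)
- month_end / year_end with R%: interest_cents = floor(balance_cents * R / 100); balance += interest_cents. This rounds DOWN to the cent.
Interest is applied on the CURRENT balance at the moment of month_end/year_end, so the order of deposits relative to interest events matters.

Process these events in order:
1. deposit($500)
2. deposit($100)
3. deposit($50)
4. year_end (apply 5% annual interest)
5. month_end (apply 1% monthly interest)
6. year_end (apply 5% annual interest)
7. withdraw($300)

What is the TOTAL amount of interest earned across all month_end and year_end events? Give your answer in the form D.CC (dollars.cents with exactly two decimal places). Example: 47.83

After 1 (deposit($500)): balance=$1500.00 total_interest=$0.00
After 2 (deposit($100)): balance=$1600.00 total_interest=$0.00
After 3 (deposit($50)): balance=$1650.00 total_interest=$0.00
After 4 (year_end (apply 5% annual interest)): balance=$1732.50 total_interest=$82.50
After 5 (month_end (apply 1% monthly interest)): balance=$1749.82 total_interest=$99.82
After 6 (year_end (apply 5% annual interest)): balance=$1837.31 total_interest=$187.31
After 7 (withdraw($300)): balance=$1537.31 total_interest=$187.31

Answer: 187.31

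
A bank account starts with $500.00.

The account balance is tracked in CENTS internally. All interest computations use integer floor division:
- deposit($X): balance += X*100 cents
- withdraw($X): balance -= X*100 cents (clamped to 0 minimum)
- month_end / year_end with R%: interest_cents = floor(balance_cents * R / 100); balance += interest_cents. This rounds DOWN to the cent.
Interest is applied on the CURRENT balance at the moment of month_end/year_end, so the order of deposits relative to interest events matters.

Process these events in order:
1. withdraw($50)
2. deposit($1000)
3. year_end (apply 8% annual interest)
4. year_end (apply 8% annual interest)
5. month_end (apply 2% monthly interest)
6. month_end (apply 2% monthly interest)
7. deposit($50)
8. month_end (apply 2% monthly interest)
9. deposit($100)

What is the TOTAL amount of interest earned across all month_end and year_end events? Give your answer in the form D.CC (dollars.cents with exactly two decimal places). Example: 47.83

After 1 (withdraw($50)): balance=$450.00 total_interest=$0.00
After 2 (deposit($1000)): balance=$1450.00 total_interest=$0.00
After 3 (year_end (apply 8% annual interest)): balance=$1566.00 total_interest=$116.00
After 4 (year_end (apply 8% annual interest)): balance=$1691.28 total_interest=$241.28
After 5 (month_end (apply 2% monthly interest)): balance=$1725.10 total_interest=$275.10
After 6 (month_end (apply 2% monthly interest)): balance=$1759.60 total_interest=$309.60
After 7 (deposit($50)): balance=$1809.60 total_interest=$309.60
After 8 (month_end (apply 2% monthly interest)): balance=$1845.79 total_interest=$345.79
After 9 (deposit($100)): balance=$1945.79 total_interest=$345.79

Answer: 345.79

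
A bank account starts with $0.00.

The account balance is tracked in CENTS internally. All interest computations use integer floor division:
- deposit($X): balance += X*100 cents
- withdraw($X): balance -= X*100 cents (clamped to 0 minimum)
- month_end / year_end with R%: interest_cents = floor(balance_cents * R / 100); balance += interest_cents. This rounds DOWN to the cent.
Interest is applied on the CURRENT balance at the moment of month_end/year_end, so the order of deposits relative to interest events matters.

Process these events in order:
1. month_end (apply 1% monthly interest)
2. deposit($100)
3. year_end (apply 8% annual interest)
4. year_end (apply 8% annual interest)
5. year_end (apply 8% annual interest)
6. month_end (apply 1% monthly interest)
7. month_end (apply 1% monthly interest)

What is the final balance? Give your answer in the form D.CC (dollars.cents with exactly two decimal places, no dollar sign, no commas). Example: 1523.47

Answer: 128.49

Derivation:
After 1 (month_end (apply 1% monthly interest)): balance=$0.00 total_interest=$0.00
After 2 (deposit($100)): balance=$100.00 total_interest=$0.00
After 3 (year_end (apply 8% annual interest)): balance=$108.00 total_interest=$8.00
After 4 (year_end (apply 8% annual interest)): balance=$116.64 total_interest=$16.64
After 5 (year_end (apply 8% annual interest)): balance=$125.97 total_interest=$25.97
After 6 (month_end (apply 1% monthly interest)): balance=$127.22 total_interest=$27.22
After 7 (month_end (apply 1% monthly interest)): balance=$128.49 total_interest=$28.49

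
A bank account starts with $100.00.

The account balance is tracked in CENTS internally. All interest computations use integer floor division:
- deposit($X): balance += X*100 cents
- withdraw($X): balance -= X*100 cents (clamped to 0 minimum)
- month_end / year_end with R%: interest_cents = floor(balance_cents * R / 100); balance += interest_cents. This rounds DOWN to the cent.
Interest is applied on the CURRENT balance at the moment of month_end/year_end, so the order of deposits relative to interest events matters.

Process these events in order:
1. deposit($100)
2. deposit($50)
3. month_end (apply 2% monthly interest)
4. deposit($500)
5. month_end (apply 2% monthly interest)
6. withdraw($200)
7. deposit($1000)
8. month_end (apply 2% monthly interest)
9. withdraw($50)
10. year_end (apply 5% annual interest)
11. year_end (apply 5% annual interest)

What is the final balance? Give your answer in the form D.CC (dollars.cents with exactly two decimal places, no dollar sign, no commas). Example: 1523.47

Answer: 1710.52

Derivation:
After 1 (deposit($100)): balance=$200.00 total_interest=$0.00
After 2 (deposit($50)): balance=$250.00 total_interest=$0.00
After 3 (month_end (apply 2% monthly interest)): balance=$255.00 total_interest=$5.00
After 4 (deposit($500)): balance=$755.00 total_interest=$5.00
After 5 (month_end (apply 2% monthly interest)): balance=$770.10 total_interest=$20.10
After 6 (withdraw($200)): balance=$570.10 total_interest=$20.10
After 7 (deposit($1000)): balance=$1570.10 total_interest=$20.10
After 8 (month_end (apply 2% monthly interest)): balance=$1601.50 total_interest=$51.50
After 9 (withdraw($50)): balance=$1551.50 total_interest=$51.50
After 10 (year_end (apply 5% annual interest)): balance=$1629.07 total_interest=$129.07
After 11 (year_end (apply 5% annual interest)): balance=$1710.52 total_interest=$210.52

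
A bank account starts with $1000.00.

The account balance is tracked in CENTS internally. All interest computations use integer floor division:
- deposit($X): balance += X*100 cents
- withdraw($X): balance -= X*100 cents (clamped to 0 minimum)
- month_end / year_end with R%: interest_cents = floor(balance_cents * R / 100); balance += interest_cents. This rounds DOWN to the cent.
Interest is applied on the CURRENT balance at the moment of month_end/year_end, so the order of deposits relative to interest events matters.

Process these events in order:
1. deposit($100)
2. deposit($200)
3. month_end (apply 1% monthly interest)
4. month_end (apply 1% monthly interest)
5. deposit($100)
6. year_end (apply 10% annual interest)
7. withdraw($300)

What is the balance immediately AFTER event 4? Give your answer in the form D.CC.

After 1 (deposit($100)): balance=$1100.00 total_interest=$0.00
After 2 (deposit($200)): balance=$1300.00 total_interest=$0.00
After 3 (month_end (apply 1% monthly interest)): balance=$1313.00 total_interest=$13.00
After 4 (month_end (apply 1% monthly interest)): balance=$1326.13 total_interest=$26.13

Answer: 1326.13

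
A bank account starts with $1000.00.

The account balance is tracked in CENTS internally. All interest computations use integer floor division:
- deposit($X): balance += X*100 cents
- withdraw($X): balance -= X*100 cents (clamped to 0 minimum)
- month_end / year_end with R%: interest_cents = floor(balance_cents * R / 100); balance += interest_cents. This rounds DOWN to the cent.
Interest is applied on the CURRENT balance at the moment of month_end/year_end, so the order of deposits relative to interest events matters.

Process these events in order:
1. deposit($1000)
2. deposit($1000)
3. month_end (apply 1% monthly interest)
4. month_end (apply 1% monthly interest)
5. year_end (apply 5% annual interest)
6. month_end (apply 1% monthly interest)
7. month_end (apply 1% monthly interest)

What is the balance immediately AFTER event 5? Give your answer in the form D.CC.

After 1 (deposit($1000)): balance=$2000.00 total_interest=$0.00
After 2 (deposit($1000)): balance=$3000.00 total_interest=$0.00
After 3 (month_end (apply 1% monthly interest)): balance=$3030.00 total_interest=$30.00
After 4 (month_end (apply 1% monthly interest)): balance=$3060.30 total_interest=$60.30
After 5 (year_end (apply 5% annual interest)): balance=$3213.31 total_interest=$213.31

Answer: 3213.31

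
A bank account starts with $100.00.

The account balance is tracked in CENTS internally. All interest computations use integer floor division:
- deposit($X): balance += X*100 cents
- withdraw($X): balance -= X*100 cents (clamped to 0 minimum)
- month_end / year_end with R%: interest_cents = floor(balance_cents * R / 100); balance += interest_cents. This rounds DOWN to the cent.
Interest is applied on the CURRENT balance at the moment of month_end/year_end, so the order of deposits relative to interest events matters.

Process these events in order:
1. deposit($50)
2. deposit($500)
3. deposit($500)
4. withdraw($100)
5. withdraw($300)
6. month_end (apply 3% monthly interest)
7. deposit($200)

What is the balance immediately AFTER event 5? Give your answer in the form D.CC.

Answer: 750.00

Derivation:
After 1 (deposit($50)): balance=$150.00 total_interest=$0.00
After 2 (deposit($500)): balance=$650.00 total_interest=$0.00
After 3 (deposit($500)): balance=$1150.00 total_interest=$0.00
After 4 (withdraw($100)): balance=$1050.00 total_interest=$0.00
After 5 (withdraw($300)): balance=$750.00 total_interest=$0.00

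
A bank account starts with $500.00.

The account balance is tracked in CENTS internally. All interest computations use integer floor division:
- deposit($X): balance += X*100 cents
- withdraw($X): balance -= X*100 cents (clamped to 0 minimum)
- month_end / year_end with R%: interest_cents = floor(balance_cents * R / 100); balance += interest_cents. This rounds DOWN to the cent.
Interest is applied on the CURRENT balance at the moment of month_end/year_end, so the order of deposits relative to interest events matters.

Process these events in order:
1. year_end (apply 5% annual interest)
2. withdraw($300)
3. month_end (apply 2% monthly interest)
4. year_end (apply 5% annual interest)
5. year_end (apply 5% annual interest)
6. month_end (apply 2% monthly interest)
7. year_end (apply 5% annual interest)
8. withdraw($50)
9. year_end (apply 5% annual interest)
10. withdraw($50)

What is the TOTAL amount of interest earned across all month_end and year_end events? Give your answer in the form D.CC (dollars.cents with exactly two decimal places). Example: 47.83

After 1 (year_end (apply 5% annual interest)): balance=$525.00 total_interest=$25.00
After 2 (withdraw($300)): balance=$225.00 total_interest=$25.00
After 3 (month_end (apply 2% monthly interest)): balance=$229.50 total_interest=$29.50
After 4 (year_end (apply 5% annual interest)): balance=$240.97 total_interest=$40.97
After 5 (year_end (apply 5% annual interest)): balance=$253.01 total_interest=$53.01
After 6 (month_end (apply 2% monthly interest)): balance=$258.07 total_interest=$58.07
After 7 (year_end (apply 5% annual interest)): balance=$270.97 total_interest=$70.97
After 8 (withdraw($50)): balance=$220.97 total_interest=$70.97
After 9 (year_end (apply 5% annual interest)): balance=$232.01 total_interest=$82.01
After 10 (withdraw($50)): balance=$182.01 total_interest=$82.01

Answer: 82.01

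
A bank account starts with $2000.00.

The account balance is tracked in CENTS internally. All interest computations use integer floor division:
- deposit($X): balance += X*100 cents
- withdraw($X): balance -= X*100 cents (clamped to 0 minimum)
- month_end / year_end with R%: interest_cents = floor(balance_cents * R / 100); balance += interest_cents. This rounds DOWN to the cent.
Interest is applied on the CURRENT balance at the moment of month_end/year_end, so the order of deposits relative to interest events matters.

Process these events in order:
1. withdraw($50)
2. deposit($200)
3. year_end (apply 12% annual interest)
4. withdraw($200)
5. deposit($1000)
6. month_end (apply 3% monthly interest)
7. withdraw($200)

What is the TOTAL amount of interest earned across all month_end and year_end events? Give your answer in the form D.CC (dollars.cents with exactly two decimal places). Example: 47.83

Answer: 354.24

Derivation:
After 1 (withdraw($50)): balance=$1950.00 total_interest=$0.00
After 2 (deposit($200)): balance=$2150.00 total_interest=$0.00
After 3 (year_end (apply 12% annual interest)): balance=$2408.00 total_interest=$258.00
After 4 (withdraw($200)): balance=$2208.00 total_interest=$258.00
After 5 (deposit($1000)): balance=$3208.00 total_interest=$258.00
After 6 (month_end (apply 3% monthly interest)): balance=$3304.24 total_interest=$354.24
After 7 (withdraw($200)): balance=$3104.24 total_interest=$354.24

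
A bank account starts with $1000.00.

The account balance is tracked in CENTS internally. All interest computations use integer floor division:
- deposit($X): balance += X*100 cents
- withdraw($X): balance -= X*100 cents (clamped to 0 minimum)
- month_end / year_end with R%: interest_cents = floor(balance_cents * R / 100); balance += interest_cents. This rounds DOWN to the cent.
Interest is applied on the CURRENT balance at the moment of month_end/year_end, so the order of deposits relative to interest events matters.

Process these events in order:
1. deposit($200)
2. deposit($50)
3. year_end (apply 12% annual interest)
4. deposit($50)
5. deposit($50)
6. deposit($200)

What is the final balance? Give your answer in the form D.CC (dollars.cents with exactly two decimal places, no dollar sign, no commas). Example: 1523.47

Answer: 1700.00

Derivation:
After 1 (deposit($200)): balance=$1200.00 total_interest=$0.00
After 2 (deposit($50)): balance=$1250.00 total_interest=$0.00
After 3 (year_end (apply 12% annual interest)): balance=$1400.00 total_interest=$150.00
After 4 (deposit($50)): balance=$1450.00 total_interest=$150.00
After 5 (deposit($50)): balance=$1500.00 total_interest=$150.00
After 6 (deposit($200)): balance=$1700.00 total_interest=$150.00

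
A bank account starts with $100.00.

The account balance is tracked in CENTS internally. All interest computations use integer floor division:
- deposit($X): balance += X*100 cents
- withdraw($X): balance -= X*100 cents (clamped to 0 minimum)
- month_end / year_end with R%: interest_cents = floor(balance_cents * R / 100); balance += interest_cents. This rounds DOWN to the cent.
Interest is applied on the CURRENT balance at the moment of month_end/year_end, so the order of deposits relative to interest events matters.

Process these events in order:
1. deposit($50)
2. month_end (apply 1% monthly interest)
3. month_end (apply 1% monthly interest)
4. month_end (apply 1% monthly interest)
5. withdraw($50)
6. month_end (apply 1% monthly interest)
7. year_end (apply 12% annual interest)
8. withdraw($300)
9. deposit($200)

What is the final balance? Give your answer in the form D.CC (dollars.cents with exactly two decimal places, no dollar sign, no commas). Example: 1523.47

After 1 (deposit($50)): balance=$150.00 total_interest=$0.00
After 2 (month_end (apply 1% monthly interest)): balance=$151.50 total_interest=$1.50
After 3 (month_end (apply 1% monthly interest)): balance=$153.01 total_interest=$3.01
After 4 (month_end (apply 1% monthly interest)): balance=$154.54 total_interest=$4.54
After 5 (withdraw($50)): balance=$104.54 total_interest=$4.54
After 6 (month_end (apply 1% monthly interest)): balance=$105.58 total_interest=$5.58
After 7 (year_end (apply 12% annual interest)): balance=$118.24 total_interest=$18.24
After 8 (withdraw($300)): balance=$0.00 total_interest=$18.24
After 9 (deposit($200)): balance=$200.00 total_interest=$18.24

Answer: 200.00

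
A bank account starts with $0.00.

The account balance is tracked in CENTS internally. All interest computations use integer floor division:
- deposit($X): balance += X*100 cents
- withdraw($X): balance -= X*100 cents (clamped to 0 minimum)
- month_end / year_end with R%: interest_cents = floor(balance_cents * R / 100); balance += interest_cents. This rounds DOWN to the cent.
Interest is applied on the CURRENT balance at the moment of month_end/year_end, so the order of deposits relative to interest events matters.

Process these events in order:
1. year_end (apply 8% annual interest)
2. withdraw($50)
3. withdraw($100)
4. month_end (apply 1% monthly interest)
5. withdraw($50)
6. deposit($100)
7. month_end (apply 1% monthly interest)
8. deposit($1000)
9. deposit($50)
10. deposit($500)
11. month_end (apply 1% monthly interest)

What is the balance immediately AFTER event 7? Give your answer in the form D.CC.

After 1 (year_end (apply 8% annual interest)): balance=$0.00 total_interest=$0.00
After 2 (withdraw($50)): balance=$0.00 total_interest=$0.00
After 3 (withdraw($100)): balance=$0.00 total_interest=$0.00
After 4 (month_end (apply 1% monthly interest)): balance=$0.00 total_interest=$0.00
After 5 (withdraw($50)): balance=$0.00 total_interest=$0.00
After 6 (deposit($100)): balance=$100.00 total_interest=$0.00
After 7 (month_end (apply 1% monthly interest)): balance=$101.00 total_interest=$1.00

Answer: 101.00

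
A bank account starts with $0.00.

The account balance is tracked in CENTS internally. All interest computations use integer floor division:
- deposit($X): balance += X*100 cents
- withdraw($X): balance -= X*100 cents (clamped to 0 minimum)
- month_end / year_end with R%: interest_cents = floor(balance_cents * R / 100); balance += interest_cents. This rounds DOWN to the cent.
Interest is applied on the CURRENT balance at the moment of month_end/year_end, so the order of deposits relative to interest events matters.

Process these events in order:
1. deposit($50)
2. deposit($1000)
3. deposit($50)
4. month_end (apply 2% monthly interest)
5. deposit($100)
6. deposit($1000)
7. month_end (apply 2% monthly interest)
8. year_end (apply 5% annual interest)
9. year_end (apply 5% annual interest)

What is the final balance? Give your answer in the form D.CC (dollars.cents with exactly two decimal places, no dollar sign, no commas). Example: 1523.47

After 1 (deposit($50)): balance=$50.00 total_interest=$0.00
After 2 (deposit($1000)): balance=$1050.00 total_interest=$0.00
After 3 (deposit($50)): balance=$1100.00 total_interest=$0.00
After 4 (month_end (apply 2% monthly interest)): balance=$1122.00 total_interest=$22.00
After 5 (deposit($100)): balance=$1222.00 total_interest=$22.00
After 6 (deposit($1000)): balance=$2222.00 total_interest=$22.00
After 7 (month_end (apply 2% monthly interest)): balance=$2266.44 total_interest=$66.44
After 8 (year_end (apply 5% annual interest)): balance=$2379.76 total_interest=$179.76
After 9 (year_end (apply 5% annual interest)): balance=$2498.74 total_interest=$298.74

Answer: 2498.74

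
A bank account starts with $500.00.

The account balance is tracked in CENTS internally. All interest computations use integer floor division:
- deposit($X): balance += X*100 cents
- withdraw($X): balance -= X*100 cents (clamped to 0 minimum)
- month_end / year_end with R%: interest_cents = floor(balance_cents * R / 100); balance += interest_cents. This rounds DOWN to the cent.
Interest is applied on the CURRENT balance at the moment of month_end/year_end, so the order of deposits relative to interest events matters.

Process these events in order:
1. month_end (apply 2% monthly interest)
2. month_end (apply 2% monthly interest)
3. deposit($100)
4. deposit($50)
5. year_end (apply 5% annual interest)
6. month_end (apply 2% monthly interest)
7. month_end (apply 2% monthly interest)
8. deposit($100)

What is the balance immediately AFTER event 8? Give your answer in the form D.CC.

After 1 (month_end (apply 2% monthly interest)): balance=$510.00 total_interest=$10.00
After 2 (month_end (apply 2% monthly interest)): balance=$520.20 total_interest=$20.20
After 3 (deposit($100)): balance=$620.20 total_interest=$20.20
After 4 (deposit($50)): balance=$670.20 total_interest=$20.20
After 5 (year_end (apply 5% annual interest)): balance=$703.71 total_interest=$53.71
After 6 (month_end (apply 2% monthly interest)): balance=$717.78 total_interest=$67.78
After 7 (month_end (apply 2% monthly interest)): balance=$732.13 total_interest=$82.13
After 8 (deposit($100)): balance=$832.13 total_interest=$82.13

Answer: 832.13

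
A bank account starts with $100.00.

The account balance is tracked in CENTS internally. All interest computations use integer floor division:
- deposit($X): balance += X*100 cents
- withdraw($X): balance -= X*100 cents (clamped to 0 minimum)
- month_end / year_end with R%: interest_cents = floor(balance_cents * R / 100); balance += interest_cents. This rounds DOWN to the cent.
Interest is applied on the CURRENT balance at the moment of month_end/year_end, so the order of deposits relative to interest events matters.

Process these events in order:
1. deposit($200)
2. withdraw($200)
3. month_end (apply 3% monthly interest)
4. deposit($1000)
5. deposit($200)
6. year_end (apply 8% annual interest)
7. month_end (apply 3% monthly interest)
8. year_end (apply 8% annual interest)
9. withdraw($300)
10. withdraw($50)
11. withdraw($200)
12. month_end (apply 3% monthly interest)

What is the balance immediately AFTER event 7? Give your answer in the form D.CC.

Answer: 1449.45

Derivation:
After 1 (deposit($200)): balance=$300.00 total_interest=$0.00
After 2 (withdraw($200)): balance=$100.00 total_interest=$0.00
After 3 (month_end (apply 3% monthly interest)): balance=$103.00 total_interest=$3.00
After 4 (deposit($1000)): balance=$1103.00 total_interest=$3.00
After 5 (deposit($200)): balance=$1303.00 total_interest=$3.00
After 6 (year_end (apply 8% annual interest)): balance=$1407.24 total_interest=$107.24
After 7 (month_end (apply 3% monthly interest)): balance=$1449.45 total_interest=$149.45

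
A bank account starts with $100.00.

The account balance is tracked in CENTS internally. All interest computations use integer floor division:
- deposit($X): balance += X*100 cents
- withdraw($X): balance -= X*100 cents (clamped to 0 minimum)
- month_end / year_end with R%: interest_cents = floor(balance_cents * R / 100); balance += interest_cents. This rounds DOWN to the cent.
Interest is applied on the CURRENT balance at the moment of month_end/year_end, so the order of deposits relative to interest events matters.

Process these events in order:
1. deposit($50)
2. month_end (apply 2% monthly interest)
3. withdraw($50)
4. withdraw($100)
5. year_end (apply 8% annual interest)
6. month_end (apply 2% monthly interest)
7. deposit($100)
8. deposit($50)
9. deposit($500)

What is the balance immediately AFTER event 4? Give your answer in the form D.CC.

After 1 (deposit($50)): balance=$150.00 total_interest=$0.00
After 2 (month_end (apply 2% monthly interest)): balance=$153.00 total_interest=$3.00
After 3 (withdraw($50)): balance=$103.00 total_interest=$3.00
After 4 (withdraw($100)): balance=$3.00 total_interest=$3.00

Answer: 3.00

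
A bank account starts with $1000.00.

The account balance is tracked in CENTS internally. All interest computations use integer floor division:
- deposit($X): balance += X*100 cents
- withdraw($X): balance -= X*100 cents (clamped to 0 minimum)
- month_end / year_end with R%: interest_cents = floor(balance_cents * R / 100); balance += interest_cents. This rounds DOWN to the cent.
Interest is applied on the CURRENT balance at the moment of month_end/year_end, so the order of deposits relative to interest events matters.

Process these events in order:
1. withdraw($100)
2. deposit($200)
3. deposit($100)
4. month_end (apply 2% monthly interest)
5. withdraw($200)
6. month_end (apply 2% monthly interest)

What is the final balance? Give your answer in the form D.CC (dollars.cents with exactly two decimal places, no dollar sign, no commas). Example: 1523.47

After 1 (withdraw($100)): balance=$900.00 total_interest=$0.00
After 2 (deposit($200)): balance=$1100.00 total_interest=$0.00
After 3 (deposit($100)): balance=$1200.00 total_interest=$0.00
After 4 (month_end (apply 2% monthly interest)): balance=$1224.00 total_interest=$24.00
After 5 (withdraw($200)): balance=$1024.00 total_interest=$24.00
After 6 (month_end (apply 2% monthly interest)): balance=$1044.48 total_interest=$44.48

Answer: 1044.48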